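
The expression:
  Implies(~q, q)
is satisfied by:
  {q: True}


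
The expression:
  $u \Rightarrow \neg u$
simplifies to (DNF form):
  $\neg u$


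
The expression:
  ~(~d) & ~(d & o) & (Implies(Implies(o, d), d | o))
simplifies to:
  d & ~o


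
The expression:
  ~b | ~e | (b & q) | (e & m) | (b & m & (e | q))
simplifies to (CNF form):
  m | q | ~b | ~e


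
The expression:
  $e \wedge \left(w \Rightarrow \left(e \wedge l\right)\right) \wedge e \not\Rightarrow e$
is never true.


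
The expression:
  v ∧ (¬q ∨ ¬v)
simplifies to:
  v ∧ ¬q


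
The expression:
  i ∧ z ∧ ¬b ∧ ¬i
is never true.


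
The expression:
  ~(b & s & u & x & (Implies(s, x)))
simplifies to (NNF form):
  ~b | ~s | ~u | ~x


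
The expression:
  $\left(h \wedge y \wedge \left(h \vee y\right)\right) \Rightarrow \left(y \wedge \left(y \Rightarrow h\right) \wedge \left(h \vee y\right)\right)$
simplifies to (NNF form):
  $\text{True}$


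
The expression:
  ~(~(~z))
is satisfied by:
  {z: False}


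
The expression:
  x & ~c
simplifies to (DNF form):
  x & ~c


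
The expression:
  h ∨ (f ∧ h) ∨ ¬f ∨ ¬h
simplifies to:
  True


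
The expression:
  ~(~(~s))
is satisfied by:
  {s: False}


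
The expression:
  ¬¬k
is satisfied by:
  {k: True}


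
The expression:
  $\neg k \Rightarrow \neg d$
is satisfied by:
  {k: True, d: False}
  {d: False, k: False}
  {d: True, k: True}


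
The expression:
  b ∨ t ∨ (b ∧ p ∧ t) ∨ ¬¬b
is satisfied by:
  {b: True, t: True}
  {b: True, t: False}
  {t: True, b: False}


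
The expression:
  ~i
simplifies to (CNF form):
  ~i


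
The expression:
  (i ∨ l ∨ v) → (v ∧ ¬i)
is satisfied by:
  {v: True, i: False, l: False}
  {i: False, l: False, v: False}
  {v: True, l: True, i: False}


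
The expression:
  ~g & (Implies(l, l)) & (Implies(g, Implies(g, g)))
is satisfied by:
  {g: False}


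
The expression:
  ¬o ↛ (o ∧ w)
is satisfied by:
  {o: False}


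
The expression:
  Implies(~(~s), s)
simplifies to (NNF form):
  True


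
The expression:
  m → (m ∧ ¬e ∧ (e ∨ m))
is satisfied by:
  {m: False, e: False}
  {e: True, m: False}
  {m: True, e: False}


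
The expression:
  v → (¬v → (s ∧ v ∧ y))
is always true.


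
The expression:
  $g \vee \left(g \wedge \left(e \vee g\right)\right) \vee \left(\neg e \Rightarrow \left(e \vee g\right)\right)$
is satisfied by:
  {e: True, g: True}
  {e: True, g: False}
  {g: True, e: False}


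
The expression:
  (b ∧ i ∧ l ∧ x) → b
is always true.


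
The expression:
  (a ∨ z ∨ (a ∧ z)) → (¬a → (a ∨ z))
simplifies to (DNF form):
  True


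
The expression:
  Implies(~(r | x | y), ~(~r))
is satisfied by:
  {r: True, y: True, x: True}
  {r: True, y: True, x: False}
  {r: True, x: True, y: False}
  {r: True, x: False, y: False}
  {y: True, x: True, r: False}
  {y: True, x: False, r: False}
  {x: True, y: False, r: False}


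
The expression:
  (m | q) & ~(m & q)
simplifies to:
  (m & ~q) | (q & ~m)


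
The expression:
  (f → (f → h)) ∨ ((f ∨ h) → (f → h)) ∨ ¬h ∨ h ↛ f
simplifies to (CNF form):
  True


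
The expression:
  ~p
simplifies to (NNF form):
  ~p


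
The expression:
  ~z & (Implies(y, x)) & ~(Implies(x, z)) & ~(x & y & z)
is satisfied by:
  {x: True, z: False}


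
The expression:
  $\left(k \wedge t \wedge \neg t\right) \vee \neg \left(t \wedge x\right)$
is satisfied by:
  {t: False, x: False}
  {x: True, t: False}
  {t: True, x: False}


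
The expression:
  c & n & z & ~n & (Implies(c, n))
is never true.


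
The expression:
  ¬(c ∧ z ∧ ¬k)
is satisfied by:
  {k: True, c: False, z: False}
  {c: False, z: False, k: False}
  {k: True, z: True, c: False}
  {z: True, c: False, k: False}
  {k: True, c: True, z: False}
  {c: True, k: False, z: False}
  {k: True, z: True, c: True}


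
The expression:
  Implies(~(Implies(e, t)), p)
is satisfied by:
  {p: True, t: True, e: False}
  {p: True, e: False, t: False}
  {t: True, e: False, p: False}
  {t: False, e: False, p: False}
  {p: True, t: True, e: True}
  {p: True, e: True, t: False}
  {t: True, e: True, p: False}


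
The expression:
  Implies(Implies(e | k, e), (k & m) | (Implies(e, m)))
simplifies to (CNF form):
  m | ~e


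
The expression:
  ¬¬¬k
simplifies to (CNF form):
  ¬k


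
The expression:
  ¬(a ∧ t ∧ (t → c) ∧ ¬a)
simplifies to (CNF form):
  True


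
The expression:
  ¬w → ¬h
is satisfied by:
  {w: True, h: False}
  {h: False, w: False}
  {h: True, w: True}


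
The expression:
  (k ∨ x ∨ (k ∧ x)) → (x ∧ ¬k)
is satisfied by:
  {k: False}


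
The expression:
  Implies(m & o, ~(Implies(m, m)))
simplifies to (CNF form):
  ~m | ~o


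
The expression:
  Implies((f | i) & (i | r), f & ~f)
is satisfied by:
  {r: False, i: False, f: False}
  {f: True, r: False, i: False}
  {r: True, f: False, i: False}


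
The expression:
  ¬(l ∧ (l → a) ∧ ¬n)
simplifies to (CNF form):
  n ∨ ¬a ∨ ¬l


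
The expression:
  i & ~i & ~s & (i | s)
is never true.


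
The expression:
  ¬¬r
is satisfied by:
  {r: True}


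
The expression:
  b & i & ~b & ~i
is never true.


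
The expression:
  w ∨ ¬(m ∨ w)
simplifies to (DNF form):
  w ∨ ¬m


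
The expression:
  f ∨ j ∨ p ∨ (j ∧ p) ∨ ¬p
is always true.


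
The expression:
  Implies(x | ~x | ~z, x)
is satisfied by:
  {x: True}


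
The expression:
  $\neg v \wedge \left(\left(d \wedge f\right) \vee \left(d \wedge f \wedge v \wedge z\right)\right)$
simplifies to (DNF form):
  $d \wedge f \wedge \neg v$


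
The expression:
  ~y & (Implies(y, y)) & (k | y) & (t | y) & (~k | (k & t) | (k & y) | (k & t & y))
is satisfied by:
  {t: True, k: True, y: False}


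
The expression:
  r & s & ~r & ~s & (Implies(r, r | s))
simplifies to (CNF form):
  False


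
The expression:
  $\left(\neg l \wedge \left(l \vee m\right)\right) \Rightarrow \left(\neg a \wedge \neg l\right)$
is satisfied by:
  {l: True, m: False, a: False}
  {m: False, a: False, l: False}
  {a: True, l: True, m: False}
  {a: True, m: False, l: False}
  {l: True, m: True, a: False}
  {m: True, l: False, a: False}
  {a: True, m: True, l: True}


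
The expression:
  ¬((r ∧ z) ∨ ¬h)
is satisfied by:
  {h: True, z: False, r: False}
  {h: True, r: True, z: False}
  {h: True, z: True, r: False}


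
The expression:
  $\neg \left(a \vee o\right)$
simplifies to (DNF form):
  $\neg a \wedge \neg o$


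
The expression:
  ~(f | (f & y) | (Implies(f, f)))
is never true.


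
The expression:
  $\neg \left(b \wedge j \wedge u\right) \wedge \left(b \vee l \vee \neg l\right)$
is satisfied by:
  {u: False, b: False, j: False}
  {j: True, u: False, b: False}
  {b: True, u: False, j: False}
  {j: True, b: True, u: False}
  {u: True, j: False, b: False}
  {j: True, u: True, b: False}
  {b: True, u: True, j: False}


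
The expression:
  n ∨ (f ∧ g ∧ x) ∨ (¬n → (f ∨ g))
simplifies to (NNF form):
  f ∨ g ∨ n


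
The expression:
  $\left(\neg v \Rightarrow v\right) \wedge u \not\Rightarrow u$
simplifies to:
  $\text{False}$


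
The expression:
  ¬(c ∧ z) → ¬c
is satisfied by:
  {z: True, c: False}
  {c: False, z: False}
  {c: True, z: True}


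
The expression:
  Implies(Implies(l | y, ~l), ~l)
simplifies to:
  True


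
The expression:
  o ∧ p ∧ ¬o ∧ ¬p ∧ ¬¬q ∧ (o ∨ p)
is never true.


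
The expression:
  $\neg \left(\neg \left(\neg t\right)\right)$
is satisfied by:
  {t: False}


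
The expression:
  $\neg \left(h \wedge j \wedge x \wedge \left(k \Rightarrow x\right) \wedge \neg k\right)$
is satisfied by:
  {k: True, h: False, x: False, j: False}
  {j: False, h: False, k: False, x: False}
  {j: True, k: True, h: False, x: False}
  {j: True, h: False, k: False, x: False}
  {x: True, k: True, j: False, h: False}
  {x: True, j: False, h: False, k: False}
  {x: True, j: True, k: True, h: False}
  {x: True, j: True, h: False, k: False}
  {k: True, h: True, x: False, j: False}
  {h: True, x: False, k: False, j: False}
  {j: True, h: True, k: True, x: False}
  {j: True, h: True, x: False, k: False}
  {k: True, h: True, x: True, j: False}
  {h: True, x: True, j: False, k: False}
  {j: True, h: True, x: True, k: True}


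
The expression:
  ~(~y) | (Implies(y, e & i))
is always true.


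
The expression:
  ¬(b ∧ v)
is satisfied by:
  {v: False, b: False}
  {b: True, v: False}
  {v: True, b: False}


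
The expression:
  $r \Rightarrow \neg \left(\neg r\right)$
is always true.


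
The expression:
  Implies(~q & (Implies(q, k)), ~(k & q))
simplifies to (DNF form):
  True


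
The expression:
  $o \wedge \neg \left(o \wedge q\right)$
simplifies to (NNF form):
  $o \wedge \neg q$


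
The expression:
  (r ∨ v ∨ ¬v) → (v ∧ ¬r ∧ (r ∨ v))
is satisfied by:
  {v: True, r: False}


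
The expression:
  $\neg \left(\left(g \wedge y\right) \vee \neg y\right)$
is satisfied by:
  {y: True, g: False}


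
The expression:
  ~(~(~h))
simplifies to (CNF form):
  ~h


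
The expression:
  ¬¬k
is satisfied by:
  {k: True}


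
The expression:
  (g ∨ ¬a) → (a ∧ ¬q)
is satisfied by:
  {a: True, g: False, q: False}
  {a: True, q: True, g: False}
  {a: True, g: True, q: False}


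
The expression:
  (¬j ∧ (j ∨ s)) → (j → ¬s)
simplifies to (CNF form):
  True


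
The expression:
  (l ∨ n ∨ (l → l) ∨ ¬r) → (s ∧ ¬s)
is never true.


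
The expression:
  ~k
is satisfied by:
  {k: False}


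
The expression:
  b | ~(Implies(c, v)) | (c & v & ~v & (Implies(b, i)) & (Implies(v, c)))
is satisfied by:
  {b: True, c: True, v: False}
  {b: True, v: False, c: False}
  {b: True, c: True, v: True}
  {b: True, v: True, c: False}
  {c: True, v: False, b: False}


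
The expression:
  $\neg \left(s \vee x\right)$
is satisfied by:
  {x: False, s: False}


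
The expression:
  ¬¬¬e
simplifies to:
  ¬e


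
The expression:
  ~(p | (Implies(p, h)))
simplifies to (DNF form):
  False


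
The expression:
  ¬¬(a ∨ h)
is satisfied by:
  {a: True, h: True}
  {a: True, h: False}
  {h: True, a: False}


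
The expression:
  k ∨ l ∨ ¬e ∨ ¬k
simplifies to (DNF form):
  True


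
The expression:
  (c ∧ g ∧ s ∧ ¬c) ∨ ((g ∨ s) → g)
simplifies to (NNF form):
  g ∨ ¬s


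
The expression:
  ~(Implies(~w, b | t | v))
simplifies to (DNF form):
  ~b & ~t & ~v & ~w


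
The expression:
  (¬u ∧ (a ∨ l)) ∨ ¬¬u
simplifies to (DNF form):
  a ∨ l ∨ u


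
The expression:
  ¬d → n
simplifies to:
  d ∨ n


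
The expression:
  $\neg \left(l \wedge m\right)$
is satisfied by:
  {l: False, m: False}
  {m: True, l: False}
  {l: True, m: False}


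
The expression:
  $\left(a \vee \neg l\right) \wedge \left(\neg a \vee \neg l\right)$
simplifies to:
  $\neg l$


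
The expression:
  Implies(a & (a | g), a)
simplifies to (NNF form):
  True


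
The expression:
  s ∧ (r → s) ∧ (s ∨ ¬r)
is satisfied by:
  {s: True}


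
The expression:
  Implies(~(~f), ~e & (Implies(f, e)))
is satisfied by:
  {f: False}


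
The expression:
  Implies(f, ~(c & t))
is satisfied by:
  {c: False, t: False, f: False}
  {f: True, c: False, t: False}
  {t: True, c: False, f: False}
  {f: True, t: True, c: False}
  {c: True, f: False, t: False}
  {f: True, c: True, t: False}
  {t: True, c: True, f: False}


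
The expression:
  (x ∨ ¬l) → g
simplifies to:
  g ∨ (l ∧ ¬x)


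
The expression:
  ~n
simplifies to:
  ~n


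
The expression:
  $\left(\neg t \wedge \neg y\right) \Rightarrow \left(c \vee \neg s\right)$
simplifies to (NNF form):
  $c \vee t \vee y \vee \neg s$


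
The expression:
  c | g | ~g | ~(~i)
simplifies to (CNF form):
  True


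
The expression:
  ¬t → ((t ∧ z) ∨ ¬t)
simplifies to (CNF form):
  True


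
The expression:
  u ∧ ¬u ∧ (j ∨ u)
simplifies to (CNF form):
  False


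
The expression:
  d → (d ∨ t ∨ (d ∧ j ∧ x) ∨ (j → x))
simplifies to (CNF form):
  True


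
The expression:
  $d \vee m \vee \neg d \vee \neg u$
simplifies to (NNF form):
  $\text{True}$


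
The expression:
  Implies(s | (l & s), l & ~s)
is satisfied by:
  {s: False}


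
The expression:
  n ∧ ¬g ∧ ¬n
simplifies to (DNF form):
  False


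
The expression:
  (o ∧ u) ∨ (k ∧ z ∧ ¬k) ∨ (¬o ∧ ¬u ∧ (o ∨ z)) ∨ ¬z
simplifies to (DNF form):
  (o ∧ u) ∨ (¬o ∧ ¬u) ∨ ¬z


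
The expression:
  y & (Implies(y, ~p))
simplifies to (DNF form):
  y & ~p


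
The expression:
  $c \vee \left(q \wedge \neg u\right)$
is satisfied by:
  {c: True, q: True, u: False}
  {c: True, q: False, u: False}
  {c: True, u: True, q: True}
  {c: True, u: True, q: False}
  {q: True, u: False, c: False}


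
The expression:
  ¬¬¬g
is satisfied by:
  {g: False}


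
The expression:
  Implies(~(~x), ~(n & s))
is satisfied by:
  {s: False, n: False, x: False}
  {x: True, s: False, n: False}
  {n: True, s: False, x: False}
  {x: True, n: True, s: False}
  {s: True, x: False, n: False}
  {x: True, s: True, n: False}
  {n: True, s: True, x: False}


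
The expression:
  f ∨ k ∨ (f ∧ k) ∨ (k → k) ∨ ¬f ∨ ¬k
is always true.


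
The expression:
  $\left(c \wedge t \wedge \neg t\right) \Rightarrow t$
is always true.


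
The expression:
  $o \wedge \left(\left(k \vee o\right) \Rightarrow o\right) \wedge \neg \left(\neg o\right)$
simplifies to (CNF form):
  $o$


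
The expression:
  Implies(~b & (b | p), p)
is always true.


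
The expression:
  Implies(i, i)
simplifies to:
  True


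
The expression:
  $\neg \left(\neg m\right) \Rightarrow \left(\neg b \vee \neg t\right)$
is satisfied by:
  {m: False, t: False, b: False}
  {b: True, m: False, t: False}
  {t: True, m: False, b: False}
  {b: True, t: True, m: False}
  {m: True, b: False, t: False}
  {b: True, m: True, t: False}
  {t: True, m: True, b: False}


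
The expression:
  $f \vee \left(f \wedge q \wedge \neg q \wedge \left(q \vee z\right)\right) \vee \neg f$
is always true.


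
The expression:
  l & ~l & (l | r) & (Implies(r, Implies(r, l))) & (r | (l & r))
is never true.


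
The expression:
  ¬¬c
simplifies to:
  c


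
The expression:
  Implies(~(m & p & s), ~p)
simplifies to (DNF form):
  ~p | (m & s)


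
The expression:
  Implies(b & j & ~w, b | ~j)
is always true.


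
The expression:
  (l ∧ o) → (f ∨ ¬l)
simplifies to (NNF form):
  f ∨ ¬l ∨ ¬o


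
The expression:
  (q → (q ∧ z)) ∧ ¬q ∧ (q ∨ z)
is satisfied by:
  {z: True, q: False}


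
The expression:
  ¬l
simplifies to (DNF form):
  ¬l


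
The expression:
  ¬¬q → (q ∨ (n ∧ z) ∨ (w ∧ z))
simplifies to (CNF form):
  True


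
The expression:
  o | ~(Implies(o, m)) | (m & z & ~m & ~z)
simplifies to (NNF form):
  o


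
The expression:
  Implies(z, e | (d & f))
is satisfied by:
  {e: True, f: True, d: True, z: False}
  {e: True, f: True, d: False, z: False}
  {e: True, d: True, f: False, z: False}
  {e: True, d: False, f: False, z: False}
  {f: True, d: True, e: False, z: False}
  {f: True, d: False, e: False, z: False}
  {d: True, e: False, f: False, z: False}
  {d: False, e: False, f: False, z: False}
  {z: True, e: True, f: True, d: True}
  {z: True, e: True, f: True, d: False}
  {z: True, e: True, d: True, f: False}
  {z: True, e: True, d: False, f: False}
  {z: True, f: True, d: True, e: False}


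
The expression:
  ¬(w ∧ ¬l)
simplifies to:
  l ∨ ¬w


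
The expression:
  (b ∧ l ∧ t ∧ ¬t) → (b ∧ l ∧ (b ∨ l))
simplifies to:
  True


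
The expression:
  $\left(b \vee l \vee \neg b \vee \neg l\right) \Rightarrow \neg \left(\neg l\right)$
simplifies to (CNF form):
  $l$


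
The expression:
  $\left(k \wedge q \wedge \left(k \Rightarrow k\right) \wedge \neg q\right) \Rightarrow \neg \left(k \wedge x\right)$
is always true.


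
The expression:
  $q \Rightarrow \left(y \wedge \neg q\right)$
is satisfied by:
  {q: False}


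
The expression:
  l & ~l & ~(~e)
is never true.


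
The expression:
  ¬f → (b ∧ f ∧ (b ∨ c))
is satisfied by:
  {f: True}


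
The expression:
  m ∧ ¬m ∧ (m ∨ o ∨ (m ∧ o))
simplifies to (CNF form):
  False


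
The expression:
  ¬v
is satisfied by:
  {v: False}


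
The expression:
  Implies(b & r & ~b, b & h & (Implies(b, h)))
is always true.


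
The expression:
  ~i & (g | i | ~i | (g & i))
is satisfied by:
  {i: False}


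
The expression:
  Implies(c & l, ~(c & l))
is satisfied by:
  {l: False, c: False}
  {c: True, l: False}
  {l: True, c: False}


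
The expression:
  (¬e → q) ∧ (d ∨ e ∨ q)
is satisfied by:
  {q: True, e: True}
  {q: True, e: False}
  {e: True, q: False}


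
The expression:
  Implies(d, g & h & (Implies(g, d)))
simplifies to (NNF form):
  ~d | (g & h)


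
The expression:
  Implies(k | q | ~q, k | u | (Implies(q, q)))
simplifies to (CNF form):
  True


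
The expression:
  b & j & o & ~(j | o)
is never true.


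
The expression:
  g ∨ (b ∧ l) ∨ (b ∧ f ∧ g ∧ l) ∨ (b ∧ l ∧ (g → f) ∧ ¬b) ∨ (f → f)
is always true.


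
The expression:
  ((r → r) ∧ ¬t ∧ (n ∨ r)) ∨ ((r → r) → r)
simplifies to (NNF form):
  r ∨ (n ∧ ¬t)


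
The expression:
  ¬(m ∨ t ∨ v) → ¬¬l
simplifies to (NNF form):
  l ∨ m ∨ t ∨ v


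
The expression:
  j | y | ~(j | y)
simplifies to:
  True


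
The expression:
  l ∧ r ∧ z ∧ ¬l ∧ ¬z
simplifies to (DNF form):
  False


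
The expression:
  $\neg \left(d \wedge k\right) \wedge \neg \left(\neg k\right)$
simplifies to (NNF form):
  $k \wedge \neg d$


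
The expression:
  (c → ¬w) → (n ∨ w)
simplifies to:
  n ∨ w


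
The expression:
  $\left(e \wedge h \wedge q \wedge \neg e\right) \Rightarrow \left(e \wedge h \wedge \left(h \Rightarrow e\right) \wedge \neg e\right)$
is always true.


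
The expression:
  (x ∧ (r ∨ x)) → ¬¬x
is always true.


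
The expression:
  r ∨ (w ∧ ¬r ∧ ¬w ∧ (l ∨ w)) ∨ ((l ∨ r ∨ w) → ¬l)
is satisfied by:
  {r: True, l: False}
  {l: False, r: False}
  {l: True, r: True}


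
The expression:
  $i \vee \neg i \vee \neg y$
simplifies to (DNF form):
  $\text{True}$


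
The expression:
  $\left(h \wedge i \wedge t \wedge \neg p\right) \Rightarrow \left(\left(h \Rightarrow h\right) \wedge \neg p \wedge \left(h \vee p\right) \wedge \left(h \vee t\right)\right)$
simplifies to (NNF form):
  $\text{True}$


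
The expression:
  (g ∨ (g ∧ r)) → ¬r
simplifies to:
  ¬g ∨ ¬r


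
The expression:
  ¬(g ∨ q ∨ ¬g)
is never true.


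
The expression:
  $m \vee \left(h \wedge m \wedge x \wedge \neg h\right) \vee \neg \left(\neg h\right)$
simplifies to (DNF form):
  $h \vee m$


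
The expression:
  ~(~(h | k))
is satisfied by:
  {k: True, h: True}
  {k: True, h: False}
  {h: True, k: False}


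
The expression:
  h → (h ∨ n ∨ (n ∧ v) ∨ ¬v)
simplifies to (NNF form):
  True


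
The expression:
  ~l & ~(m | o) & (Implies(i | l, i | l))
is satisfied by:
  {o: False, l: False, m: False}


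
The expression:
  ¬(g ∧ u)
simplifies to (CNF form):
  ¬g ∨ ¬u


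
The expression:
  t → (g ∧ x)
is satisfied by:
  {x: True, g: True, t: False}
  {x: True, g: False, t: False}
  {g: True, x: False, t: False}
  {x: False, g: False, t: False}
  {x: True, t: True, g: True}


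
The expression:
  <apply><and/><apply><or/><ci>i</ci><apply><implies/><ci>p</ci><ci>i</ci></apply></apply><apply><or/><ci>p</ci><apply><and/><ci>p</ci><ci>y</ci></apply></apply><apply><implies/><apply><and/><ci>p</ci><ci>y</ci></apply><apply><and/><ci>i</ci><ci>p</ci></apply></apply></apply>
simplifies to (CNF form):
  <apply><and/><ci>i</ci><ci>p</ci></apply>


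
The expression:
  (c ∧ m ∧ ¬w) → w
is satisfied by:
  {w: True, m: False, c: False}
  {m: False, c: False, w: False}
  {w: True, c: True, m: False}
  {c: True, m: False, w: False}
  {w: True, m: True, c: False}
  {m: True, w: False, c: False}
  {w: True, c: True, m: True}


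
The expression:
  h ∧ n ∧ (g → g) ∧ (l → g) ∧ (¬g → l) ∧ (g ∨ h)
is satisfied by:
  {h: True, g: True, n: True}


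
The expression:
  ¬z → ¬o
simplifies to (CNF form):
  z ∨ ¬o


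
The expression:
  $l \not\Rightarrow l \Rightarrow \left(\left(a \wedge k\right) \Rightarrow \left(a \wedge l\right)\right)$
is always true.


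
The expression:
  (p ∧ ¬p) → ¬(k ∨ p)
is always true.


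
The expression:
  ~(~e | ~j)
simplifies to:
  e & j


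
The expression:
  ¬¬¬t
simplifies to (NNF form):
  ¬t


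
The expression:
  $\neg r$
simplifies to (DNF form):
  $\neg r$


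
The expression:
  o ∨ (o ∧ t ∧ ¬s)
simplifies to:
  o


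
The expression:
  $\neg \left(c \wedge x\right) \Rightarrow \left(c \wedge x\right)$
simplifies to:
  $c \wedge x$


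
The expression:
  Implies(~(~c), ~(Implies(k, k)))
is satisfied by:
  {c: False}


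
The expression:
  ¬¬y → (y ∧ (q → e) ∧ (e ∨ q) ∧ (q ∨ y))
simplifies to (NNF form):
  e ∨ ¬y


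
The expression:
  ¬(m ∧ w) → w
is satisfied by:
  {w: True}


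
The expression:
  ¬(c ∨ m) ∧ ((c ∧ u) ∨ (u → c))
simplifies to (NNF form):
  ¬c ∧ ¬m ∧ ¬u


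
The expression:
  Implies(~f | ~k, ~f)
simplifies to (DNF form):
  k | ~f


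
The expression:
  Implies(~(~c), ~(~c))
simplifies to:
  True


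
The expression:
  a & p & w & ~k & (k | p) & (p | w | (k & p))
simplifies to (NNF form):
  a & p & w & ~k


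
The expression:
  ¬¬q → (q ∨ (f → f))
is always true.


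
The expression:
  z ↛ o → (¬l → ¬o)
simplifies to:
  True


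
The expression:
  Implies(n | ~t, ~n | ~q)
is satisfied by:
  {q: False, n: False}
  {n: True, q: False}
  {q: True, n: False}


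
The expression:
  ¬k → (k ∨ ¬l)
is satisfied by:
  {k: True, l: False}
  {l: False, k: False}
  {l: True, k: True}


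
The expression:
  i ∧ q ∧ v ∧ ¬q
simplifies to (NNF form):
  False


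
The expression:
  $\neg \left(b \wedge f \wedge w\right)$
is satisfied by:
  {w: False, b: False, f: False}
  {f: True, w: False, b: False}
  {b: True, w: False, f: False}
  {f: True, b: True, w: False}
  {w: True, f: False, b: False}
  {f: True, w: True, b: False}
  {b: True, w: True, f: False}


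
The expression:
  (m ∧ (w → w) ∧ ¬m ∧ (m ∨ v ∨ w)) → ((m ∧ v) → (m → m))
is always true.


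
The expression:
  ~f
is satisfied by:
  {f: False}


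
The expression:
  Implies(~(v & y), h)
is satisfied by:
  {v: True, h: True, y: True}
  {v: True, h: True, y: False}
  {h: True, y: True, v: False}
  {h: True, y: False, v: False}
  {v: True, y: True, h: False}


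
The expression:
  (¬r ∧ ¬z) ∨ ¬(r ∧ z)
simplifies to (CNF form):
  ¬r ∨ ¬z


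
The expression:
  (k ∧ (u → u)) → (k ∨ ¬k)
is always true.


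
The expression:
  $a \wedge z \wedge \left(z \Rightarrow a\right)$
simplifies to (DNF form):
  $a \wedge z$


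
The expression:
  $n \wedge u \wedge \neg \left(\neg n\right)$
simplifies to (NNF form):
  $n \wedge u$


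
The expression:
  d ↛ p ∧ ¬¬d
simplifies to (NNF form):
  d ∧ ¬p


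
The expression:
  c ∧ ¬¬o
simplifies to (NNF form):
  c ∧ o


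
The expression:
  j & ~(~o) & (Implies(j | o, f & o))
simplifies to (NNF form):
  f & j & o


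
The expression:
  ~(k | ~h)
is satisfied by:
  {h: True, k: False}


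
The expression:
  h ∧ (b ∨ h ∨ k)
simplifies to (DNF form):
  h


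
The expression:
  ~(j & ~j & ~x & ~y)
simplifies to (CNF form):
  True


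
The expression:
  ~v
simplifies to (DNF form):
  ~v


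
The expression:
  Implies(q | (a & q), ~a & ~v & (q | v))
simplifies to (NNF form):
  ~q | (~a & ~v)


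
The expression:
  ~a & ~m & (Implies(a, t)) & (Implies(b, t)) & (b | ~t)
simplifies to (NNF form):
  ~a & ~m & (b | ~t) & (t | ~b)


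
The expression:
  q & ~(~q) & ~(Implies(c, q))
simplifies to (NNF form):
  False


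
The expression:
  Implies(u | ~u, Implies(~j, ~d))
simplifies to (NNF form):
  j | ~d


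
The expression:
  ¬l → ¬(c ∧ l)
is always true.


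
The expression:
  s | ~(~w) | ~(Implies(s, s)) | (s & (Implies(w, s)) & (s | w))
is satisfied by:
  {s: True, w: True}
  {s: True, w: False}
  {w: True, s: False}


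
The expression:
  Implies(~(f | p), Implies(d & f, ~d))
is always true.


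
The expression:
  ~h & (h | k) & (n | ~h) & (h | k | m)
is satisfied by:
  {k: True, h: False}


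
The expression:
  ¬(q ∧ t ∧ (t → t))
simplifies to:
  ¬q ∨ ¬t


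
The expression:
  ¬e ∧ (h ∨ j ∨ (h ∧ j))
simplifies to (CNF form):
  ¬e ∧ (h ∨ j)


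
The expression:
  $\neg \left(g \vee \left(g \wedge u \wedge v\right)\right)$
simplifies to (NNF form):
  $\neg g$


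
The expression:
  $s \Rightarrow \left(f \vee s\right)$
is always true.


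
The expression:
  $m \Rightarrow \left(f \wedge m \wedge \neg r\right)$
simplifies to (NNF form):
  $\left(f \wedge \neg r\right) \vee \neg m$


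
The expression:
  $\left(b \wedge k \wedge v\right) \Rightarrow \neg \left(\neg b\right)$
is always true.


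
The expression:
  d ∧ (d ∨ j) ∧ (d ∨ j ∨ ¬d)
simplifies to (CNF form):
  d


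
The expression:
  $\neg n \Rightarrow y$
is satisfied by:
  {n: True, y: True}
  {n: True, y: False}
  {y: True, n: False}


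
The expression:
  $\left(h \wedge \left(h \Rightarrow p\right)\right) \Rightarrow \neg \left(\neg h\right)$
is always true.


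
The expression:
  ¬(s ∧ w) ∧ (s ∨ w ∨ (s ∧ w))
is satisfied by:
  {s: True, w: False}
  {w: True, s: False}


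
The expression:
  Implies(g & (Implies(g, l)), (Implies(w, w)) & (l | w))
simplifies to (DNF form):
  True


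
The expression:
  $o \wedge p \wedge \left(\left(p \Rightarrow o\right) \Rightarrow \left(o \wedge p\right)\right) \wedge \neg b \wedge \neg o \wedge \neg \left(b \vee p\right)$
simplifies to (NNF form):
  $\text{False}$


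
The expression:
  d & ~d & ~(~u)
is never true.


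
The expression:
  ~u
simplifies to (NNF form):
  ~u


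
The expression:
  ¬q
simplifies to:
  ¬q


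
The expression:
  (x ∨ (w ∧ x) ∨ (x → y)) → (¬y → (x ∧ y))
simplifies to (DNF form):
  y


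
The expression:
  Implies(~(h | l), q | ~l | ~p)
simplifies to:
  True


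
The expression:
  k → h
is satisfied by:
  {h: True, k: False}
  {k: False, h: False}
  {k: True, h: True}


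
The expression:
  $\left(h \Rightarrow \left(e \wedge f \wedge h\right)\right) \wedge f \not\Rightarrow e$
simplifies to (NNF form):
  $f \wedge \neg e \wedge \neg h$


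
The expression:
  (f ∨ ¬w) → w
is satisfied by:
  {w: True}


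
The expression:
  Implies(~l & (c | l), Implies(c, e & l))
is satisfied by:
  {l: True, c: False}
  {c: False, l: False}
  {c: True, l: True}


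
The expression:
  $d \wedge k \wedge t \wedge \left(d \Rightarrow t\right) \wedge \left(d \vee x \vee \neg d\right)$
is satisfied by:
  {t: True, d: True, k: True}


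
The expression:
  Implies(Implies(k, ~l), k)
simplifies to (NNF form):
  k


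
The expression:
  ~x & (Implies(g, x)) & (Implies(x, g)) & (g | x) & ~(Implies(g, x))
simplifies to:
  False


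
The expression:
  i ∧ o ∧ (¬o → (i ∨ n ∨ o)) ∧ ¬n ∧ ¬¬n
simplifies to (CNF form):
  False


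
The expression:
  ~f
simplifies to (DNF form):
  ~f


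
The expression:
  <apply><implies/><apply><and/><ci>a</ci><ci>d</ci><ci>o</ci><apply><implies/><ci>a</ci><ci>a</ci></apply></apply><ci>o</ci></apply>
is always true.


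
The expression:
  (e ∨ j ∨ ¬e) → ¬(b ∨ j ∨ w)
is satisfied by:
  {w: False, j: False, b: False}


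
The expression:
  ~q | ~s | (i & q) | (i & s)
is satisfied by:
  {i: True, s: False, q: False}
  {s: False, q: False, i: False}
  {i: True, q: True, s: False}
  {q: True, s: False, i: False}
  {i: True, s: True, q: False}
  {s: True, i: False, q: False}
  {i: True, q: True, s: True}


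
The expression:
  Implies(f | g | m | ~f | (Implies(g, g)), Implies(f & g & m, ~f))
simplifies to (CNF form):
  ~f | ~g | ~m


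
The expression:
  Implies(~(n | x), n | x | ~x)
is always true.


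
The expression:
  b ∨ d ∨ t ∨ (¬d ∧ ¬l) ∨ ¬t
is always true.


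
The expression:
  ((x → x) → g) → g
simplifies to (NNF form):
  True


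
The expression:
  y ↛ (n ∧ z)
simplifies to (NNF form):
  y ∧ (¬n ∨ ¬z)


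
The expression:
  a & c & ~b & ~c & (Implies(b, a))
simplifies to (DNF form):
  False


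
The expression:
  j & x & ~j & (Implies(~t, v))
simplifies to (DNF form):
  False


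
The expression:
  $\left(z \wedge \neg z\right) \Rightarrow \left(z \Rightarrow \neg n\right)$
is always true.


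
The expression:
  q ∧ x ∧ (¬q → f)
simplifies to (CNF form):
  q ∧ x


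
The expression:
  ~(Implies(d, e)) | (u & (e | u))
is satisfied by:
  {d: True, u: True, e: False}
  {u: True, e: False, d: False}
  {d: True, u: True, e: True}
  {u: True, e: True, d: False}
  {d: True, e: False, u: False}


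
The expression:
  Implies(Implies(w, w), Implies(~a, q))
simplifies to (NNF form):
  a | q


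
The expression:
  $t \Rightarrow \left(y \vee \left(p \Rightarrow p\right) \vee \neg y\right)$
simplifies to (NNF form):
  $\text{True}$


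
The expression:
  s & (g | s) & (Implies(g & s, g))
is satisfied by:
  {s: True}


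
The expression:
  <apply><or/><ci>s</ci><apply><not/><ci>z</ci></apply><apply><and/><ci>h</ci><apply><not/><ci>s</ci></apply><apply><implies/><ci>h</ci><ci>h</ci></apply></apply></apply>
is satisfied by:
  {h: True, s: True, z: False}
  {h: True, s: False, z: False}
  {s: True, h: False, z: False}
  {h: False, s: False, z: False}
  {h: True, z: True, s: True}
  {h: True, z: True, s: False}
  {z: True, s: True, h: False}


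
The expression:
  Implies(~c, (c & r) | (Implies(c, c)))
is always true.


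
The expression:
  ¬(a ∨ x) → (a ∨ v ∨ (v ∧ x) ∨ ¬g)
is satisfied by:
  {a: True, x: True, v: True, g: False}
  {a: True, x: True, g: False, v: False}
  {a: True, v: True, g: False, x: False}
  {a: True, g: False, v: False, x: False}
  {x: True, v: True, g: False, a: False}
  {x: True, g: False, v: False, a: False}
  {v: True, x: False, g: False, a: False}
  {x: False, g: False, v: False, a: False}
  {x: True, a: True, g: True, v: True}
  {x: True, a: True, g: True, v: False}
  {a: True, g: True, v: True, x: False}
  {a: True, g: True, x: False, v: False}
  {v: True, g: True, x: True, a: False}
  {g: True, x: True, a: False, v: False}
  {g: True, v: True, a: False, x: False}


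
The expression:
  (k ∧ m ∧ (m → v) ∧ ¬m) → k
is always true.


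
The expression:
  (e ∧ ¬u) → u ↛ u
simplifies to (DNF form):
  u ∨ ¬e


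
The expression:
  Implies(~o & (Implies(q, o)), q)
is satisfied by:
  {q: True, o: True}
  {q: True, o: False}
  {o: True, q: False}


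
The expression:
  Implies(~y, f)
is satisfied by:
  {y: True, f: True}
  {y: True, f: False}
  {f: True, y: False}


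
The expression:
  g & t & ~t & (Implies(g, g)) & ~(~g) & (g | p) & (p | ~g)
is never true.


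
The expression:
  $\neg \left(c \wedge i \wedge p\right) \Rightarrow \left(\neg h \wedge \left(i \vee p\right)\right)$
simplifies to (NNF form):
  $\left(c \vee \neg h\right) \wedge \left(i \vee p\right) \wedge \left(i \vee \neg h\right) \wedge \left(p \vee \neg h\right)$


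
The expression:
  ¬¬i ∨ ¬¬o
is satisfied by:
  {i: True, o: True}
  {i: True, o: False}
  {o: True, i: False}


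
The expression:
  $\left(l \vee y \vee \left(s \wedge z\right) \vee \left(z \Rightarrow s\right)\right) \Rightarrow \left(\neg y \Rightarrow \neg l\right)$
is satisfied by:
  {y: True, l: False}
  {l: False, y: False}
  {l: True, y: True}


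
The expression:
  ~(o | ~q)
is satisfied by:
  {q: True, o: False}


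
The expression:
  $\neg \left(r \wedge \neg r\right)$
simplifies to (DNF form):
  $\text{True}$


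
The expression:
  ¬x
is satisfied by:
  {x: False}


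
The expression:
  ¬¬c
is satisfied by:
  {c: True}


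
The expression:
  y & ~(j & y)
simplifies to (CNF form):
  y & ~j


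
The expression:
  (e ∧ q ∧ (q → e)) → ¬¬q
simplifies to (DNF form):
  True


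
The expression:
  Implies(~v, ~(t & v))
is always true.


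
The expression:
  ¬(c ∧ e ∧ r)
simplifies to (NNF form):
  ¬c ∨ ¬e ∨ ¬r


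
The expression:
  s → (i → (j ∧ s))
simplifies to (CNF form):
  j ∨ ¬i ∨ ¬s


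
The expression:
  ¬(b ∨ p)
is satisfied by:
  {p: False, b: False}


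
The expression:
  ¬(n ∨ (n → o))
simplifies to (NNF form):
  False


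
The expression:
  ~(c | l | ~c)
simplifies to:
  False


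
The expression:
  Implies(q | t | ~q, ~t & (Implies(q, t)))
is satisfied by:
  {q: False, t: False}


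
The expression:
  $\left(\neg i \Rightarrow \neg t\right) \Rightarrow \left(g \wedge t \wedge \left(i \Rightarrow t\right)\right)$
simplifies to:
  $t \wedge \left(g \vee \neg i\right)$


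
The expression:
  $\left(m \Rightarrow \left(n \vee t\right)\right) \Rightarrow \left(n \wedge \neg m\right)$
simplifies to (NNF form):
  $\left(m \vee n\right) \wedge \left(n \vee \neg t\right) \wedge \left(\neg m \vee \neg n\right)$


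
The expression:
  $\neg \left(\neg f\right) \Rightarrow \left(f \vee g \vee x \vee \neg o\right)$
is always true.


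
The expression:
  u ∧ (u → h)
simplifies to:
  h ∧ u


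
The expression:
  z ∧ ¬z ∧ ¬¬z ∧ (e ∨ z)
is never true.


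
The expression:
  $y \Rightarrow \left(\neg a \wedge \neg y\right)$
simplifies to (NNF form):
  $\neg y$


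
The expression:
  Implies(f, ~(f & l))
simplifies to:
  ~f | ~l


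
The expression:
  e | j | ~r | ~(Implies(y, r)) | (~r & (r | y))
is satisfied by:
  {e: True, j: True, r: False}
  {e: True, j: False, r: False}
  {j: True, e: False, r: False}
  {e: False, j: False, r: False}
  {r: True, e: True, j: True}
  {r: True, e: True, j: False}
  {r: True, j: True, e: False}


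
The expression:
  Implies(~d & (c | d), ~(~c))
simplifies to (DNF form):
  True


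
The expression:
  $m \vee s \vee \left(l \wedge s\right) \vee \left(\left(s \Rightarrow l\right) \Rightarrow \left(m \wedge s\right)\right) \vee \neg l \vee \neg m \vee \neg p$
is always true.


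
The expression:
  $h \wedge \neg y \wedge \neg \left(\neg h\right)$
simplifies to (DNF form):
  $h \wedge \neg y$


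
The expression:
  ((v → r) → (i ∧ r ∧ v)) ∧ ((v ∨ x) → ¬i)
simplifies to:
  v ∧ ¬i ∧ ¬r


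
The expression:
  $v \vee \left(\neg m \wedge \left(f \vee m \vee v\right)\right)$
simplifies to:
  $v \vee \left(f \wedge \neg m\right)$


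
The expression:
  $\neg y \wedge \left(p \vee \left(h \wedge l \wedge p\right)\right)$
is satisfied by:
  {p: True, y: False}


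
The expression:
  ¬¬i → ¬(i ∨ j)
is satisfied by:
  {i: False}


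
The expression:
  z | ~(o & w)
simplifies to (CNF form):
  z | ~o | ~w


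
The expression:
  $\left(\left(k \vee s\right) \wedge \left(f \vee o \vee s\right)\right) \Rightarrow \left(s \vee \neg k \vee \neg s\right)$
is always true.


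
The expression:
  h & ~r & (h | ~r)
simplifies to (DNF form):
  h & ~r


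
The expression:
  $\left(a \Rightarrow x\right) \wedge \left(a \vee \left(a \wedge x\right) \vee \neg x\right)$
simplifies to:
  $\left(a \wedge x\right) \vee \left(\neg a \wedge \neg x\right)$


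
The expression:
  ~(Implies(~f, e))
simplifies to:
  ~e & ~f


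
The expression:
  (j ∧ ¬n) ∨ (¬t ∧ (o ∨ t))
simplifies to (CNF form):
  (j ∨ o) ∧ (j ∨ ¬t) ∧ (o ∨ ¬n) ∧ (¬n ∨ ¬t)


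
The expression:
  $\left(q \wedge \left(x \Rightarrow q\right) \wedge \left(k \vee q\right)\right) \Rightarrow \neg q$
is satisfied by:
  {q: False}


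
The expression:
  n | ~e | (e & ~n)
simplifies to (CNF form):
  True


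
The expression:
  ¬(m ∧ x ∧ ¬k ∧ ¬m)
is always true.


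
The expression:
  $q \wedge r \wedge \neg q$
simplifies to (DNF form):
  $\text{False}$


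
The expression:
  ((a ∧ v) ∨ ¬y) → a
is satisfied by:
  {a: True, y: True}
  {a: True, y: False}
  {y: True, a: False}


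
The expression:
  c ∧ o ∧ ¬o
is never true.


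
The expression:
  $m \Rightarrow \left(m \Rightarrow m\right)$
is always true.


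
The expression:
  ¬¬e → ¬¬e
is always true.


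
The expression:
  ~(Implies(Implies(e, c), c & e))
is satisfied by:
  {e: False}


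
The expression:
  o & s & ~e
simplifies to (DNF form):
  o & s & ~e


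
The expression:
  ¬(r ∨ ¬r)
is never true.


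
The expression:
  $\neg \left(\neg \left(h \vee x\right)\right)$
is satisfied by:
  {x: True, h: True}
  {x: True, h: False}
  {h: True, x: False}


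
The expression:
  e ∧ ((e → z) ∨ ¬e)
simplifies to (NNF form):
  e ∧ z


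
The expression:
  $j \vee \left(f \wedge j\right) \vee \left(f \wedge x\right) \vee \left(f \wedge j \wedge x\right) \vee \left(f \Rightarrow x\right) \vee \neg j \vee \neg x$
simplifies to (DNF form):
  $\text{True}$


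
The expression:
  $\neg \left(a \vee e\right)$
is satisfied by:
  {e: False, a: False}


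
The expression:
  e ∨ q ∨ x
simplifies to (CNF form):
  e ∨ q ∨ x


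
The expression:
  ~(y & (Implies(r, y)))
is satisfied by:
  {y: False}


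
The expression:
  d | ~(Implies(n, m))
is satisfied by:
  {d: True, n: True, m: False}
  {d: True, n: False, m: False}
  {d: True, m: True, n: True}
  {d: True, m: True, n: False}
  {n: True, m: False, d: False}


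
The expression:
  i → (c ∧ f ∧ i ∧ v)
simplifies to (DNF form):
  (c ∧ f ∧ v) ∨ ¬i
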